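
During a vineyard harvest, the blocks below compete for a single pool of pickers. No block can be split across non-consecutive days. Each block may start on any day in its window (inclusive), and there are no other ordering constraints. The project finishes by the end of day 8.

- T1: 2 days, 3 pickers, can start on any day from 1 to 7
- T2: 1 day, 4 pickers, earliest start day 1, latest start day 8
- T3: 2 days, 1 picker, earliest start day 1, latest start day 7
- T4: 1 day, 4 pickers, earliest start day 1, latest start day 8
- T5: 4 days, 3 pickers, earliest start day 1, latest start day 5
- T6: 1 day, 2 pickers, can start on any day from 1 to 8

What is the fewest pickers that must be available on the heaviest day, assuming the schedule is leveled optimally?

5

Early-start (T1@1, T2@1, T3@1, T4@1, T5@1, T6@1) gives peak 17: d1:17  d2:7  d3:3  d4:3  d5:0  d6:0  d7:0  d8:0.
Shift T2→3, T4→4, T5→5, T6→5.
Schedule T1@1, T2@3, T3@1, T4@4, T5@5, T6@5: d1:4  d2:4  d3:4  d4:4  d5:5  d6:3  d7:3  d8:3 — peak 5.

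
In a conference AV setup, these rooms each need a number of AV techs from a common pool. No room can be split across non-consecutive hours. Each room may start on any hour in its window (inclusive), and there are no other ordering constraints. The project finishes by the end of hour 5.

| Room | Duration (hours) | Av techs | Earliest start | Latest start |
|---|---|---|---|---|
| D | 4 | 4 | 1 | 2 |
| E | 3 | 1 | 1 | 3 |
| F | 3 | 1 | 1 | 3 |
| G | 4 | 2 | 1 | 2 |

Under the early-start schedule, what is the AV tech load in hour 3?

At early start, hour 3 has: D, E, F, G.
Demand: 4 + 1 + 1 + 2 = 8.

8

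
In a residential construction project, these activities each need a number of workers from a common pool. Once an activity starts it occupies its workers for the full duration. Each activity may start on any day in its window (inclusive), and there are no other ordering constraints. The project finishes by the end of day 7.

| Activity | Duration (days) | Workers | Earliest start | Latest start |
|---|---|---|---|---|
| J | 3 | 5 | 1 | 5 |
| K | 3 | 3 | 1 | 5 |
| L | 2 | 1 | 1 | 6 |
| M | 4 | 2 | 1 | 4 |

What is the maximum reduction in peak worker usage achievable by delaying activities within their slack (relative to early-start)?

Early-start peak: d1:11  d2:11  d3:10  d4:2  d5:0  d6:0  d7:0 ⇒ 11.
Leveled (J@1, K@4, L@1, M@4): d1:6  d2:6  d3:5  d4:5  d5:5  d6:5  d7:2 ⇒ 6.
Reduction 11 − 6 = 5.

5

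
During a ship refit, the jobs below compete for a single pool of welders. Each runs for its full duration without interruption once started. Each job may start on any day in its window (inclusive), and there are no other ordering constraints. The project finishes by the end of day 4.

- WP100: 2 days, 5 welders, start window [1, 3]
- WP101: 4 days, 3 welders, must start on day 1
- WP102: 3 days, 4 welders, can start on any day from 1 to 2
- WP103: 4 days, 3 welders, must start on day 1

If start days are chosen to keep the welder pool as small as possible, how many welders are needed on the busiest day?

Schedule WP100@1, WP101@1, WP102@1, WP103@1: d1:15  d2:15  d3:10  d4:6 — peak 15.
No arrangement of the 6 feasible schedules does better.

15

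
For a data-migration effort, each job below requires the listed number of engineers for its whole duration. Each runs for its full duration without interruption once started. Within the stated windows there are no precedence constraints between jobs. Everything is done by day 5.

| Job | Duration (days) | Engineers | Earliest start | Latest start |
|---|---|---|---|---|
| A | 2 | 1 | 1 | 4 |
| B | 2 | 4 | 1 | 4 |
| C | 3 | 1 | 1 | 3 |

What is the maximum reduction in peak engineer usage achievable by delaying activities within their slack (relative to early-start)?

Early-start peak: d1:6  d2:6  d3:1  d4:0  d5:0 ⇒ 6.
Leveled (A@1, B@4, C@1): d1:2  d2:2  d3:1  d4:4  d5:4 ⇒ 4.
Reduction 6 − 4 = 2.

2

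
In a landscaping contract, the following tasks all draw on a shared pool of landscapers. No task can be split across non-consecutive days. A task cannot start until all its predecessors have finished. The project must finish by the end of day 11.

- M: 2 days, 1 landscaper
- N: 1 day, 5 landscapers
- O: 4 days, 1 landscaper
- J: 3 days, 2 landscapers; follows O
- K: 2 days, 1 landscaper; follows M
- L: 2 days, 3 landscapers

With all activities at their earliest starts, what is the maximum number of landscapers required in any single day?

10

Early-start schedule: M@1, N@1, O@1, J@5, K@3, L@1.
Load per day: day 1: 10, day 2: 5, day 3: 2, day 4: 2, day 5: 2, day 6: 2, day 7: 2, day 8: 0, day 9: 0, day 10: 0, day 11: 0.
Peak is 10.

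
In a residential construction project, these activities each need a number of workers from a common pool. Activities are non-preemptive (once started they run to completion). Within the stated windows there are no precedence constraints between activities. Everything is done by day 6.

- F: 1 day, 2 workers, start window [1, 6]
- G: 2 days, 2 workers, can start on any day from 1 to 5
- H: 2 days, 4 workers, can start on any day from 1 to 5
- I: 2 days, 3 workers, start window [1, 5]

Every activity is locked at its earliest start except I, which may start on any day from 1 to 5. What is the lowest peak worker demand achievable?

8

I@1: d1:11  d2:9  d3:0  d4:0  d5:0  d6:0 → peak 11
I@2: d1:8  d2:9  d3:3  d4:0  d5:0  d6:0 → peak 9
I@3: d1:8  d2:6  d3:3  d4:3  d5:0  d6:0 → peak 8
I@4: d1:8  d2:6  d3:0  d4:3  d5:3  d6:0 → peak 8
I@5: d1:8  d2:6  d3:0  d4:0  d5:3  d6:3 → peak 8
Best is I@3, peak 8.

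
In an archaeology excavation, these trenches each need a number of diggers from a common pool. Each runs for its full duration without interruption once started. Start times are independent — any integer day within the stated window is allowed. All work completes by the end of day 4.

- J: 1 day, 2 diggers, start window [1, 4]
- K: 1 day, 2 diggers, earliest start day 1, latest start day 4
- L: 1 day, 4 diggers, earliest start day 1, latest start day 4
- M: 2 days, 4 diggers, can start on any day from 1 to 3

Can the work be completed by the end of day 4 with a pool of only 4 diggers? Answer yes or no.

yes

Schedule J@1, K@1, L@2, M@3: d1:4  d2:4  d3:4  d4:4 — peak 4 ≤ 4.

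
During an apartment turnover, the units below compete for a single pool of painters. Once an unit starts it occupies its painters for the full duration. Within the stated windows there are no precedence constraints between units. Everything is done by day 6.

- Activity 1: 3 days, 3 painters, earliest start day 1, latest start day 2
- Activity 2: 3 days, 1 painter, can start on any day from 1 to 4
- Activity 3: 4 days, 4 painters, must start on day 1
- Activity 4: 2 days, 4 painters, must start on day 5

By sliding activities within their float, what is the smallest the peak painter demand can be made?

Early-start (Activity 1@1, Activity 2@1, Activity 3@1, Activity 4@5) gives peak 8: d1:8  d2:8  d3:8  d4:4  d5:4  d6:4.
Shift Activity 2→4.
Schedule Activity 1@1, Activity 2@4, Activity 3@1, Activity 4@5: d1:7  d2:7  d3:7  d4:5  d5:5  d6:5 — peak 7.
No arrangement of the 8 feasible schedules does better.

7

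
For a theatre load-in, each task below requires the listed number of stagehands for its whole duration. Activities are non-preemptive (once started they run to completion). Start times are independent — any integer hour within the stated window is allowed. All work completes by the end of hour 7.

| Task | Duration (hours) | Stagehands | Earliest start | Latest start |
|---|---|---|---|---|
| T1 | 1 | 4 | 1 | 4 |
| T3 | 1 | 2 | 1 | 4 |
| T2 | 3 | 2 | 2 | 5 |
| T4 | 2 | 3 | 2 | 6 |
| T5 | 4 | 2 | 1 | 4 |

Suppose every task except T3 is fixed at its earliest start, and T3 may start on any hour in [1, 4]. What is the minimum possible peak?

7

T3@1: h1:8  h2:7  h3:7  h4:4  h5:0  h6:0  h7:0 → peak 8
T3@2: h1:6  h2:9  h3:7  h4:4  h5:0  h6:0  h7:0 → peak 9
T3@3: h1:6  h2:7  h3:9  h4:4  h5:0  h6:0  h7:0 → peak 9
T3@4: h1:6  h2:7  h3:7  h4:6  h5:0  h6:0  h7:0 → peak 7
Best is T3@4, peak 7.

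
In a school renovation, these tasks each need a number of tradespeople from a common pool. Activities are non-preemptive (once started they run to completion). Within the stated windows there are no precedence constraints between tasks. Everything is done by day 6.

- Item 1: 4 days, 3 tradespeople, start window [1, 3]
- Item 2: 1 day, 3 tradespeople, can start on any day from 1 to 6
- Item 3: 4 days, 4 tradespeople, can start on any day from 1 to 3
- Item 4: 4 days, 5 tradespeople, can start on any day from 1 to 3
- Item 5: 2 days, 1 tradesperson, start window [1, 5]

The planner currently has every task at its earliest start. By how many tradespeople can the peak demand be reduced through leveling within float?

4

Early-start peak: d1:16  d2:13  d3:12  d4:12  d5:0  d6:0 ⇒ 16.
Leveled (Item 1@1, Item 2@1, Item 3@1, Item 4@2, Item 5@5): d1:10  d2:12  d3:12  d4:12  d5:6  d6:1 ⇒ 12.
Reduction 16 − 12 = 4.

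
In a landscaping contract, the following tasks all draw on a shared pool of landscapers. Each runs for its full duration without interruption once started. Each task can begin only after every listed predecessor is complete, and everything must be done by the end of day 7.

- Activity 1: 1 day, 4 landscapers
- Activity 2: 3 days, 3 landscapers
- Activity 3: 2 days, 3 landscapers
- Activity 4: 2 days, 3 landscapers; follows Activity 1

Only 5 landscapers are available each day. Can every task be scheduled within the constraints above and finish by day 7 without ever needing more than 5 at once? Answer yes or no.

no

The minimum achievable peak is 6; 5 < 6, so no feasible schedule stays within the cap.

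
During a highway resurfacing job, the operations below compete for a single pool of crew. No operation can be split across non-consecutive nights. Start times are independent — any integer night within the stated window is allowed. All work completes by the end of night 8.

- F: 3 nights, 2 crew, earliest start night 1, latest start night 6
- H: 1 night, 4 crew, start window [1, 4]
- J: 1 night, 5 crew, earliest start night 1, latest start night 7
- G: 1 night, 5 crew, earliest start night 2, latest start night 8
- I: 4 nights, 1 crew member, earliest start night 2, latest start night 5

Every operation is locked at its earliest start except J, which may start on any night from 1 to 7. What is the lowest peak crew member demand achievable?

J@1: n1:11  n2:8  n3:3  n4:1  n5:1  n6:0  n7:0  n8:0 → peak 11
J@2: n1:6  n2:13  n3:3  n4:1  n5:1  n6:0  n7:0  n8:0 → peak 13
J@3: n1:6  n2:8  n3:8  n4:1  n5:1  n6:0  n7:0  n8:0 → peak 8
J@4: n1:6  n2:8  n3:3  n4:6  n5:1  n6:0  n7:0  n8:0 → peak 8
J@5: n1:6  n2:8  n3:3  n4:1  n5:6  n6:0  n7:0  n8:0 → peak 8
J@6: n1:6  n2:8  n3:3  n4:1  n5:1  n6:5  n7:0  n8:0 → peak 8
J@7: n1:6  n2:8  n3:3  n4:1  n5:1  n6:0  n7:5  n8:0 → peak 8
Best is J@3, peak 8.

8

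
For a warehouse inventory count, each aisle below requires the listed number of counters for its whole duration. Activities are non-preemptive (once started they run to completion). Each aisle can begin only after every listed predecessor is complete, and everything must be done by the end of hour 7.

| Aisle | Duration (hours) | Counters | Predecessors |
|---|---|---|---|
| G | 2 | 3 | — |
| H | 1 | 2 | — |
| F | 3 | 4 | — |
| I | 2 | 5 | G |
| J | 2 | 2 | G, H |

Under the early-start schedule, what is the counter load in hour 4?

7

At early start, hour 4 has: I, J.
Demand: 5 + 2 = 7.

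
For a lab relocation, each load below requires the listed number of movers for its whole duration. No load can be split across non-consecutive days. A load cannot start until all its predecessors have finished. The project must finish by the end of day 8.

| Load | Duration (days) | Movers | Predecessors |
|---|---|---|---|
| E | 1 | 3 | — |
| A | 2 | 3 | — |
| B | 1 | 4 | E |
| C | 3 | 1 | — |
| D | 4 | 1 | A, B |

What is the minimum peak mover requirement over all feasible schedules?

4

Early-start (E@1, A@1, B@2, C@1, D@3) gives peak 8: d1:7  d2:8  d3:2  d4:1  d5:1  d6:1  d7:0  d8:0.
Shift A→2, B→4, D→5.
Schedule E@1, A@2, B@4, C@1, D@5: d1:4  d2:4  d3:4  d4:4  d5:1  d6:1  d7:1  d8:1 — peak 4.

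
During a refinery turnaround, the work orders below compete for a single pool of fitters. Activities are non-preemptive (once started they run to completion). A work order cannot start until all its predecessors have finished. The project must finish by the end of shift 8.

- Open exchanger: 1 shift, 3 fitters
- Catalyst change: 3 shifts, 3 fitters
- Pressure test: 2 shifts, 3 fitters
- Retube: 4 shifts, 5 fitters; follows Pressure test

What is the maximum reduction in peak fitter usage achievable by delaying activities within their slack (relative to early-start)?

Early-start peak: s1:9  s2:6  s3:8  s4:5  s5:5  s6:5  s7:0  s8:0 ⇒ 9.
Leveled (Open exchanger@1, Catalyst change@1, Pressure test@2, Retube@4): s1:6  s2:6  s3:6  s4:5  s5:5  s6:5  s7:5  s8:0 ⇒ 6.
Reduction 9 − 6 = 3.

3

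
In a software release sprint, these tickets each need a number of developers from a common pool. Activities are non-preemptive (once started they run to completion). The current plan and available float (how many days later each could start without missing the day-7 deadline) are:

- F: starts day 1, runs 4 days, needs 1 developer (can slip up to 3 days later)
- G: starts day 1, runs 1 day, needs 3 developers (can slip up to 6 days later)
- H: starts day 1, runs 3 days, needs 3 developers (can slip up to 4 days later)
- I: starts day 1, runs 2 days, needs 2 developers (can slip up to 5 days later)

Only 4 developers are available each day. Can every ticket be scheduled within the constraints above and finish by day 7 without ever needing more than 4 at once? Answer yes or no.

yes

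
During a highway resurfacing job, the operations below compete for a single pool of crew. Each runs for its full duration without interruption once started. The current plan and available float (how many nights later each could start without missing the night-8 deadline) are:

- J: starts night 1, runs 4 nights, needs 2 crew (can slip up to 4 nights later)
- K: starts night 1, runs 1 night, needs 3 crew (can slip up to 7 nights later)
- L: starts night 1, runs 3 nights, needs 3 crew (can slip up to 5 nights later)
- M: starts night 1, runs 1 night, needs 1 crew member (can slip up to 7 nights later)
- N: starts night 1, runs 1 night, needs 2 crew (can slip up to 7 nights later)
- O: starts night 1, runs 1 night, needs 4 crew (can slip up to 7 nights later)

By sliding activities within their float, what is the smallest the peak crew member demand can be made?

Early-start (J@1, K@1, L@1, M@1, N@1, O@1) gives peak 15: n1:15  n2:5  n3:5  n4:2  n5:0  n6:0  n7:0  n8:0.
Shift L→2, M→5, N→5, O→6.
Schedule J@1, K@1, L@2, M@5, N@5, O@6: n1:5  n2:5  n3:5  n4:5  n5:3  n6:4  n7:0  n8:0 — peak 5.

5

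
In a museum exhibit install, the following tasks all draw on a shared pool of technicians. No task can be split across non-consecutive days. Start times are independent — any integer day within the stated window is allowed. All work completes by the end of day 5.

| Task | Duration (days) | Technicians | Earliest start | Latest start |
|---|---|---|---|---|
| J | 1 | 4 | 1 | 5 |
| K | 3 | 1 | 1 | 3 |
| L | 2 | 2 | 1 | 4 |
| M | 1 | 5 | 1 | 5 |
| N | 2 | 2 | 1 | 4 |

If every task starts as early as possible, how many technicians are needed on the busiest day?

14

Early-start schedule: J@1, K@1, L@1, M@1, N@1.
Load per day: day 1: 14, day 2: 5, day 3: 1, day 4: 0, day 5: 0.
Peak is 14.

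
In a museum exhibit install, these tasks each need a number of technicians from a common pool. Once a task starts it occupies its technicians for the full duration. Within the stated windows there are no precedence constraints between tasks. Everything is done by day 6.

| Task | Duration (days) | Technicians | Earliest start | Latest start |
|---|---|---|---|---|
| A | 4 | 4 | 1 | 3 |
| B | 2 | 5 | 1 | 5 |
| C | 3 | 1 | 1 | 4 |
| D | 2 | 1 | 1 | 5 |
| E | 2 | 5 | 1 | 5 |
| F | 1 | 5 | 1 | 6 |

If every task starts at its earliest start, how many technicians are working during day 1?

21

At early start, day 1 has: A, B, C, D, E, F.
Demand: 4 + 5 + 1 + 1 + 5 + 5 = 21.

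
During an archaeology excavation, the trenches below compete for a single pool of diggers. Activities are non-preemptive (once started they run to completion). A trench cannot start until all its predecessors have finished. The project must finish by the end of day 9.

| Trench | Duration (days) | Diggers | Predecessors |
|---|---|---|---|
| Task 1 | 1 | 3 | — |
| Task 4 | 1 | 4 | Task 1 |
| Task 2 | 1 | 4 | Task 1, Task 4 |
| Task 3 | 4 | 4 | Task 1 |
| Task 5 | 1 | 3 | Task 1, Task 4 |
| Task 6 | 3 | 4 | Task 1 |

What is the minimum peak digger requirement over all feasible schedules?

8

Early-start (Task 1@1, Task 4@2, Task 2@3, Task 3@2, Task 5@3, Task 6@2) gives peak 15: d1:3  d2:12  d3:15  d4:8  d5:4  d6:0  d7:0  d8:0  d9:0.
Shift Task 5→4, Task 6→5.
Schedule Task 1@1, Task 4@2, Task 2@3, Task 3@2, Task 5@4, Task 6@5: d1:3  d2:8  d3:8  d4:7  d5:8  d6:4  d7:4  d8:0  d9:0 — peak 8.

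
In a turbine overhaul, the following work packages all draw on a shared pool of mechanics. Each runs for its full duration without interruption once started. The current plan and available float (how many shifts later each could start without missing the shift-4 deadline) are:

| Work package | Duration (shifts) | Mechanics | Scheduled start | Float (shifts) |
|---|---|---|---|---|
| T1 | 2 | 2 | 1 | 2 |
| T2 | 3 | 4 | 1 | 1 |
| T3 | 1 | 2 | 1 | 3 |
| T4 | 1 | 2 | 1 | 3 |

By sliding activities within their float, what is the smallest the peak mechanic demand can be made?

6

Early-start (T1@1, T2@1, T3@1, T4@1) gives peak 10: s1:10  s2:6  s3:4  s4:0.
Shift T3→3, T4→4.
Schedule T1@1, T2@1, T3@3, T4@4: s1:6  s2:6  s3:6  s4:2 — peak 6.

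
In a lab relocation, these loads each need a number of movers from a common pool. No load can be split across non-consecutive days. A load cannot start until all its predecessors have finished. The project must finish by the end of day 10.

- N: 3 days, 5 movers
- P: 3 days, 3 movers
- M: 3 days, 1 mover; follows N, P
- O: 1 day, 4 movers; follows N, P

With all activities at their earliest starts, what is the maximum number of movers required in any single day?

Early-start schedule: N@1, P@1, M@4, O@4.
Load per day: day 1: 8, day 2: 8, day 3: 8, day 4: 5, day 5: 1, day 6: 1, day 7: 0, day 8: 0, day 9: 0, day 10: 0.
Peak is 8.

8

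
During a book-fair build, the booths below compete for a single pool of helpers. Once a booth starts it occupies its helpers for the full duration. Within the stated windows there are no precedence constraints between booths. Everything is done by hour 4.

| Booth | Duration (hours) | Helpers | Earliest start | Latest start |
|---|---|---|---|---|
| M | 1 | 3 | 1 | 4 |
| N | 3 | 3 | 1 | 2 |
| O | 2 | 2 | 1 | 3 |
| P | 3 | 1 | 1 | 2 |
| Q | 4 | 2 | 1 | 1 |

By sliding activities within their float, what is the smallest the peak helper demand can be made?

Early-start (M@1, N@1, O@1, P@1, Q@1) gives peak 11: h1:11  h2:8  h3:6  h4:2.
Shift O→2, P→2.
Schedule M@1, N@1, O@2, P@2, Q@1: h1:8  h2:8  h3:8  h4:3 — peak 8.

8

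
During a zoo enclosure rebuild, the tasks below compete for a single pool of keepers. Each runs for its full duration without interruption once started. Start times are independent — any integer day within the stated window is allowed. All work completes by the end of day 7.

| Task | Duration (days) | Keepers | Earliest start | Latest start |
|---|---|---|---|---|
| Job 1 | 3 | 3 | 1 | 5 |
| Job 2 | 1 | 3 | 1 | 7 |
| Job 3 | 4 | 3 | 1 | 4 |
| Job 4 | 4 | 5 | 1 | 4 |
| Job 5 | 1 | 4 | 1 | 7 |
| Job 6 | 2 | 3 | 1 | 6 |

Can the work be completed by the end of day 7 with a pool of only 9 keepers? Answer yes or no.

Schedule Job 1@1, Job 2@1, Job 3@1, Job 4@4, Job 5@5, Job 6@2: d1:9  d2:9  d3:9  d4:8  d5:9  d6:5  d7:5 — peak 9 ≤ 9.

yes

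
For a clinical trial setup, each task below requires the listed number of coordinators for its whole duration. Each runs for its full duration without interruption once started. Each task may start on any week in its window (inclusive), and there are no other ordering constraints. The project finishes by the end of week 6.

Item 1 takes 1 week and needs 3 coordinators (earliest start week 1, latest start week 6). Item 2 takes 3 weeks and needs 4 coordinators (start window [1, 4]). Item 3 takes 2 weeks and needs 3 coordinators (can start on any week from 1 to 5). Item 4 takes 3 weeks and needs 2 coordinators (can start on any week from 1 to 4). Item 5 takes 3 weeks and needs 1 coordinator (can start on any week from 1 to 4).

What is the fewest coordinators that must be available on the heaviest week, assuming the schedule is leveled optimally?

Early-start (Item 1@1, Item 2@1, Item 3@1, Item 4@1, Item 5@1) gives peak 13: w1:13  w2:10  w3:7  w4:0  w5:0  w6:0.
Shift Item 2→4, Item 3→2, Item 5→4.
Schedule Item 1@1, Item 2@4, Item 3@2, Item 4@1, Item 5@4: w1:5  w2:5  w3:5  w4:5  w5:5  w6:5 — peak 5.
Total coordinator-weeks = 30 over 6 weeks ⇒ peak ≥ ⌈30/6⌉ = 5, so 5 is optimal.

5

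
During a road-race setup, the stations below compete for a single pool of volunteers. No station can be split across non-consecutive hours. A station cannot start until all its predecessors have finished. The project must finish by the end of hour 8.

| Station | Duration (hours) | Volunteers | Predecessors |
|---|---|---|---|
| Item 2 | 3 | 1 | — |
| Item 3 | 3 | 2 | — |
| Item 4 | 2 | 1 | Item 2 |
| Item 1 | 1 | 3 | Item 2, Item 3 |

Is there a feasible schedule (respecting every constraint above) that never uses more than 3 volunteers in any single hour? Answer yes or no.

yes

Schedule Item 2@1, Item 3@1, Item 4@4, Item 1@6: h1:3  h2:3  h3:3  h4:1  h5:1  h6:3  h7:0  h8:0 — peak 3 ≤ 3.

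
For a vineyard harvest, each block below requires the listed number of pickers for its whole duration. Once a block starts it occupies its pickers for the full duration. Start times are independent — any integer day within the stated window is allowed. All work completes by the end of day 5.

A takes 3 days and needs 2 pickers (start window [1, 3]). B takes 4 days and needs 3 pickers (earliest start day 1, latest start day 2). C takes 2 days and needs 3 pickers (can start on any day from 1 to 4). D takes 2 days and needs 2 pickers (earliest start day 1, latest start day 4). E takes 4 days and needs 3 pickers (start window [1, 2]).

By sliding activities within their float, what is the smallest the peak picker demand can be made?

10

Early-start (A@1, B@1, C@1, D@1, E@1) gives peak 13: d1:13  d2:13  d3:8  d4:6  d5:0.
Shift C→4.
Schedule A@1, B@1, C@4, D@1, E@1: d1:10  d2:10  d3:8  d4:9  d5:3 — peak 10.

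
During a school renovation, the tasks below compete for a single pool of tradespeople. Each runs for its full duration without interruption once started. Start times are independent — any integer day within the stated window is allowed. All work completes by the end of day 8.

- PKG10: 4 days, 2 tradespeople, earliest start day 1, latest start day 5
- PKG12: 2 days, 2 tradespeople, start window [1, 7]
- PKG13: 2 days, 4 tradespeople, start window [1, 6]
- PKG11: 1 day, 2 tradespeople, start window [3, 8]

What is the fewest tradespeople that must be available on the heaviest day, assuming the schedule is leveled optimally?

Early-start (PKG10@1, PKG12@1, PKG13@1, PKG11@3) gives peak 8: d1:8  d2:8  d3:4  d4:2  d5:0  d6:0  d7:0  d8:0.
Shift PKG13→5.
Schedule PKG10@1, PKG12@1, PKG13@5, PKG11@3: d1:4  d2:4  d3:4  d4:2  d5:4  d6:4  d7:0  d8:0 — peak 4.

4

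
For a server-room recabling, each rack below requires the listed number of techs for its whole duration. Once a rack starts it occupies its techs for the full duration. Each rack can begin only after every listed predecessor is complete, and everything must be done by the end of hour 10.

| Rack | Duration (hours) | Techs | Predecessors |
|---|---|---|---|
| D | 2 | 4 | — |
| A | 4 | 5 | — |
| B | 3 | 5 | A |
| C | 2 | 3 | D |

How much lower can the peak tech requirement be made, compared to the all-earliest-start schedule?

Early-start peak: h1:9  h2:9  h3:8  h4:8  h5:5  h6:5  h7:5  h8:0  h9:0  h10:0 ⇒ 9.
Leveled (D@1, A@3, B@7, C@3): h1:4  h2:4  h3:8  h4:8  h5:5  h6:5  h7:5  h8:5  h9:5  h10:0 ⇒ 8.
Reduction 9 − 8 = 1.

1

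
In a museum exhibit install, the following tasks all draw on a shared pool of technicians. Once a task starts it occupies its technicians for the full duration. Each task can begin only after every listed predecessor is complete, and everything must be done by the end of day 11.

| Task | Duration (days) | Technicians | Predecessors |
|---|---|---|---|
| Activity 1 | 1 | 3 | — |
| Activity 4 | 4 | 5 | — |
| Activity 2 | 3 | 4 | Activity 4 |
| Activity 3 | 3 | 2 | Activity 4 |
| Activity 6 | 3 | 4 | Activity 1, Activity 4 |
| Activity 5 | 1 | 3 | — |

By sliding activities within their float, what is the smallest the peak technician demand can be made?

6

Early-start (Activity 1@1, Activity 4@1, Activity 2@5, Activity 3@5, Activity 6@5, Activity 5@1) gives peak 11: d1:11  d2:5  d3:5  d4:5  d5:10  d6:10  d7:10  d8:0  d9:0  d10:0  d11:0.
Shift Activity 4→2, Activity 2→6, Activity 3→6, Activity 6→9.
Schedule Activity 1@1, Activity 4@2, Activity 2@6, Activity 3@6, Activity 6@9, Activity 5@1: d1:6  d2:5  d3:5  d4:5  d5:5  d6:6  d7:6  d8:6  d9:4  d10:4  d11:4 — peak 6.
Total technician-days = 56 over 11 days ⇒ peak ≥ ⌈56/11⌉ = 6, so 6 is optimal.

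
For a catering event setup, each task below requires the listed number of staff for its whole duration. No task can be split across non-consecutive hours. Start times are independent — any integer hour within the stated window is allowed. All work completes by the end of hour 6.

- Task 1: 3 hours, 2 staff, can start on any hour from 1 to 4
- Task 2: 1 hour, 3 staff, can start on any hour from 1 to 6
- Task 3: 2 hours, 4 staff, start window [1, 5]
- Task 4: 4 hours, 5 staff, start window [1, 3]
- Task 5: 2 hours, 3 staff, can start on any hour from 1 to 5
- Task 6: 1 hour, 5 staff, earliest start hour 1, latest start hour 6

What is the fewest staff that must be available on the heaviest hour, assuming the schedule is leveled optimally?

9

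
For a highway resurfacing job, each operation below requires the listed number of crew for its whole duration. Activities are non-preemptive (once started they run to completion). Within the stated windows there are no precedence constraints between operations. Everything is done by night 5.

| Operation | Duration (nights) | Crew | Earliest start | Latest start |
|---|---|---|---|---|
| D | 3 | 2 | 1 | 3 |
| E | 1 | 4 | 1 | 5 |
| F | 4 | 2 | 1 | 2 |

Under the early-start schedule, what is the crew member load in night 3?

4

At early start, night 3 has: D, F.
Demand: 2 + 2 = 4.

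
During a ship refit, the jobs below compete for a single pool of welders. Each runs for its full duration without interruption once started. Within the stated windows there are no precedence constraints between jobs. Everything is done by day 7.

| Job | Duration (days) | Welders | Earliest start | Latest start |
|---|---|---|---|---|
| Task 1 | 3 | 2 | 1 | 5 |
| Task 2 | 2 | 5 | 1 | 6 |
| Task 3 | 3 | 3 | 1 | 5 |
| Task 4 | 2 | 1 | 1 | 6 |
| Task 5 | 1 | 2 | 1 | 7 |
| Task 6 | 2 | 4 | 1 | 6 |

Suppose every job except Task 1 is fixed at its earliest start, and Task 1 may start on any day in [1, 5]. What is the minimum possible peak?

15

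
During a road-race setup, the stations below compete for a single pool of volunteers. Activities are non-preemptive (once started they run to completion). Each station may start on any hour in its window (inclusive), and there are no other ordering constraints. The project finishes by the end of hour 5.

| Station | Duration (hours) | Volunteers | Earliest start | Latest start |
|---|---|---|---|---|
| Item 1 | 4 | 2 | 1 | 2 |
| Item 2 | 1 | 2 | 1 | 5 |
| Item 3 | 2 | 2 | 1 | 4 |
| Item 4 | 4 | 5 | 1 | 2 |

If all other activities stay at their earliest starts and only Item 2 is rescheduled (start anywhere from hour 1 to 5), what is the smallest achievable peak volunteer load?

9

Item 2@1: h1:11  h2:9  h3:7  h4:7  h5:0 → peak 11
Item 2@2: h1:9  h2:11  h3:7  h4:7  h5:0 → peak 11
Item 2@3: h1:9  h2:9  h3:9  h4:7  h5:0 → peak 9
Item 2@4: h1:9  h2:9  h3:7  h4:9  h5:0 → peak 9
Item 2@5: h1:9  h2:9  h3:7  h4:7  h5:2 → peak 9
Best is Item 2@3, peak 9.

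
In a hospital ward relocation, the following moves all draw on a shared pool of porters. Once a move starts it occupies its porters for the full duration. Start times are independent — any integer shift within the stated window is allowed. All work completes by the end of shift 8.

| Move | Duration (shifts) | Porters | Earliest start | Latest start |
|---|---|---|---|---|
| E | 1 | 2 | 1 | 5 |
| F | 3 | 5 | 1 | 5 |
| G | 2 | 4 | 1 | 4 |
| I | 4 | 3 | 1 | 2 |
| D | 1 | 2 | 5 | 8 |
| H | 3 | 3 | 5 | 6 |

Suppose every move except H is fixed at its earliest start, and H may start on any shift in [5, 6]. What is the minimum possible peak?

14

H@5: s1:14  s2:12  s3:8  s4:3  s5:5  s6:3  s7:3  s8:0 → peak 14
H@6: s1:14  s2:12  s3:8  s4:3  s5:2  s6:3  s7:3  s8:3 → peak 14
Best is H@5, peak 14.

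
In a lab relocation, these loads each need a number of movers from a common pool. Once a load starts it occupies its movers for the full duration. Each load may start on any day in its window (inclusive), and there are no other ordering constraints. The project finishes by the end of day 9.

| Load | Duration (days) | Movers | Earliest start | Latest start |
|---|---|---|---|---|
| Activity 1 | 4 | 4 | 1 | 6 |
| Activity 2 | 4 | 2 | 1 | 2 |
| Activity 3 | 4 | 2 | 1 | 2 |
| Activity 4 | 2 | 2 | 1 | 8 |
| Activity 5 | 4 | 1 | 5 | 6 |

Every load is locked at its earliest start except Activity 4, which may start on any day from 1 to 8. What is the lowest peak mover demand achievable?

8

Activity 4@1: d1:10  d2:10  d3:8  d4:8  d5:1  d6:1  d7:1  d8:1  d9:0 → peak 10
Activity 4@2: d1:8  d2:10  d3:10  d4:8  d5:1  d6:1  d7:1  d8:1  d9:0 → peak 10
Activity 4@3: d1:8  d2:8  d3:10  d4:10  d5:1  d6:1  d7:1  d8:1  d9:0 → peak 10
Activity 4@4: d1:8  d2:8  d3:8  d4:10  d5:3  d6:1  d7:1  d8:1  d9:0 → peak 10
Activity 4@5: d1:8  d2:8  d3:8  d4:8  d5:3  d6:3  d7:1  d8:1  d9:0 → peak 8
Activity 4@6: d1:8  d2:8  d3:8  d4:8  d5:1  d6:3  d7:3  d8:1  d9:0 → peak 8
Activity 4@7: d1:8  d2:8  d3:8  d4:8  d5:1  d6:1  d7:3  d8:3  d9:0 → peak 8
Activity 4@8: d1:8  d2:8  d3:8  d4:8  d5:1  d6:1  d7:1  d8:3  d9:2 → peak 8
Best is Activity 4@5, peak 8.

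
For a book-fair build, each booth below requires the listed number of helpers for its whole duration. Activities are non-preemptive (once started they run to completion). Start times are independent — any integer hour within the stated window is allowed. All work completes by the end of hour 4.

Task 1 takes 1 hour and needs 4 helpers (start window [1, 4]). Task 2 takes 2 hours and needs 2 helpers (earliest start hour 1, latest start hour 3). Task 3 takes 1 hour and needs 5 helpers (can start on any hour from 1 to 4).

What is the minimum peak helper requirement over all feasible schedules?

5

Early-start (Task 1@1, Task 2@1, Task 3@1) gives peak 11: h1:11  h2:2  h3:0  h4:0.
Shift Task 2→2, Task 3→4.
Schedule Task 1@1, Task 2@2, Task 3@4: h1:4  h2:2  h3:2  h4:5 — peak 5.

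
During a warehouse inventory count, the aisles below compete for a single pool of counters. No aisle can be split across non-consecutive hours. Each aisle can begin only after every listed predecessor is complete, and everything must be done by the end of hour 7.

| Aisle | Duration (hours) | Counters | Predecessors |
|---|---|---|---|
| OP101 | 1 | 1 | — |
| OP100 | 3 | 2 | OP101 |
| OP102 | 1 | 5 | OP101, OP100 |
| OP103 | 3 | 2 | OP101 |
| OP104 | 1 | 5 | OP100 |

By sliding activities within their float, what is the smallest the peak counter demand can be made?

5

Early-start (OP101@1, OP100@2, OP102@5, OP103@2, OP104@5) gives peak 10: h1:1  h2:4  h3:4  h4:4  h5:10  h6:0  h7:0.
Shift OP104→6.
Schedule OP101@1, OP100@2, OP102@5, OP103@2, OP104@6: h1:1  h2:4  h3:4  h4:4  h5:5  h6:5  h7:0 — peak 5.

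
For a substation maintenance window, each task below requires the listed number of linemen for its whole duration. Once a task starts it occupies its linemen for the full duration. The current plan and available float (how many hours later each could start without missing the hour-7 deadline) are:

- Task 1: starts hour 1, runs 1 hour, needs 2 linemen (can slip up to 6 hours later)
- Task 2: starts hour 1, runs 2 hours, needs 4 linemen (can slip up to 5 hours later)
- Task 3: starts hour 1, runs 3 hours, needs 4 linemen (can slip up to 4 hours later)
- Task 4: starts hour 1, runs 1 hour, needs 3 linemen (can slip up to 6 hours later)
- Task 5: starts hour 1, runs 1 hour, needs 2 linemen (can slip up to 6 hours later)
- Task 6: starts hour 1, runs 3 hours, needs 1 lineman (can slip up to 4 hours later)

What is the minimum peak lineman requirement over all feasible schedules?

Early-start (Task 1@1, Task 2@1, Task 3@1, Task 4@1, Task 5@1, Task 6@1) gives peak 16: h1:16  h2:9  h3:5  h4:0  h5:0  h6:0  h7:0.
Shift Task 2→2, Task 3→4, Task 5→7, Task 6→2.
Schedule Task 1@1, Task 2@2, Task 3@4, Task 4@1, Task 5@7, Task 6@2: h1:5  h2:5  h3:5  h4:5  h5:4  h6:4  h7:2 — peak 5.
Total lineman-hours = 30 over 7 hours ⇒ peak ≥ ⌈30/7⌉ = 5, so 5 is optimal.

5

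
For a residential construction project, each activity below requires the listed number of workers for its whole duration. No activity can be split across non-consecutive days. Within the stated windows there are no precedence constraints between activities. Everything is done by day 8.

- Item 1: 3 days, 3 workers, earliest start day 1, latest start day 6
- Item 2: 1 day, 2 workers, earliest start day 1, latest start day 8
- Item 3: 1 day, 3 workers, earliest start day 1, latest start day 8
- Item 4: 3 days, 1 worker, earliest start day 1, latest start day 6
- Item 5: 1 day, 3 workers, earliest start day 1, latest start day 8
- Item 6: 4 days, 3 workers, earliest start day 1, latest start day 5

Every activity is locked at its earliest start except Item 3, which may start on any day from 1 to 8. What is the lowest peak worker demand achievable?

12

Item 3@1: d1:15  d2:7  d3:7  d4:3  d5:0  d6:0  d7:0  d8:0 → peak 15
Item 3@2: d1:12  d2:10  d3:7  d4:3  d5:0  d6:0  d7:0  d8:0 → peak 12
Item 3@3: d1:12  d2:7  d3:10  d4:3  d5:0  d6:0  d7:0  d8:0 → peak 12
Item 3@4: d1:12  d2:7  d3:7  d4:6  d5:0  d6:0  d7:0  d8:0 → peak 12
Item 3@5: d1:12  d2:7  d3:7  d4:3  d5:3  d6:0  d7:0  d8:0 → peak 12
Item 3@6: d1:12  d2:7  d3:7  d4:3  d5:0  d6:3  d7:0  d8:0 → peak 12
Item 3@7: d1:12  d2:7  d3:7  d4:3  d5:0  d6:0  d7:3  d8:0 → peak 12
Item 3@8: d1:12  d2:7  d3:7  d4:3  d5:0  d6:0  d7:0  d8:3 → peak 12
Best is Item 3@2, peak 12.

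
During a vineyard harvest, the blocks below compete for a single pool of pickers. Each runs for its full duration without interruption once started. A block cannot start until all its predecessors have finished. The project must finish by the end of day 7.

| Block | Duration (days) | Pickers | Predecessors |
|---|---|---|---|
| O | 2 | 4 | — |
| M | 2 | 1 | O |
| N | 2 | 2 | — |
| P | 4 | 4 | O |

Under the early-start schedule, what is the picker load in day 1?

At early start, day 1 has: O, N.
Demand: 4 + 2 = 6.

6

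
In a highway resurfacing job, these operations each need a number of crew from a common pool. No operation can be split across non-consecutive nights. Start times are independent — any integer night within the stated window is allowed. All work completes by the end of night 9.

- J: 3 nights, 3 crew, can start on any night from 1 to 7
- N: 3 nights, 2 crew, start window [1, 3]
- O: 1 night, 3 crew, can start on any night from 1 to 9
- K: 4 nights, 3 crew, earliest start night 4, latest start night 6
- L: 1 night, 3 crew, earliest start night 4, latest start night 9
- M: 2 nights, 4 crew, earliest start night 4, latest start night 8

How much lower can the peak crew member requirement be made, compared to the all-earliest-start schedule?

Early-start peak: n1:8  n2:5  n3:5  n4:10  n5:7  n6:3  n7:3  n8:0  n9:0 ⇒ 10.
Leveled (J@1, N@1, O@4, K@4, L@5, M@8): n1:5  n2:5  n3:5  n4:6  n5:6  n6:3  n7:3  n8:4  n9:4 ⇒ 6.
Reduction 10 − 6 = 4.

4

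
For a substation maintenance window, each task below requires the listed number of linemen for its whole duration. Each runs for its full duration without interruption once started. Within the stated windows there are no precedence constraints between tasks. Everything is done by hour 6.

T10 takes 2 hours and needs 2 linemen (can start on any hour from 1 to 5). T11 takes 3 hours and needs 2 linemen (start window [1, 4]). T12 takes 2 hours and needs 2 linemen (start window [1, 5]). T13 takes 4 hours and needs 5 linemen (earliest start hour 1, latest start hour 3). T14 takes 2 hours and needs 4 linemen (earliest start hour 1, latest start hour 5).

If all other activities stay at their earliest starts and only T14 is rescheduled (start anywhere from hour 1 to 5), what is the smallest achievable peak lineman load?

11

T14@1: h1:15  h2:15  h3:7  h4:5  h5:0  h6:0 → peak 15
T14@2: h1:11  h2:15  h3:11  h4:5  h5:0  h6:0 → peak 15
T14@3: h1:11  h2:11  h3:11  h4:9  h5:0  h6:0 → peak 11
T14@4: h1:11  h2:11  h3:7  h4:9  h5:4  h6:0 → peak 11
T14@5: h1:11  h2:11  h3:7  h4:5  h5:4  h6:4 → peak 11
Best is T14@3, peak 11.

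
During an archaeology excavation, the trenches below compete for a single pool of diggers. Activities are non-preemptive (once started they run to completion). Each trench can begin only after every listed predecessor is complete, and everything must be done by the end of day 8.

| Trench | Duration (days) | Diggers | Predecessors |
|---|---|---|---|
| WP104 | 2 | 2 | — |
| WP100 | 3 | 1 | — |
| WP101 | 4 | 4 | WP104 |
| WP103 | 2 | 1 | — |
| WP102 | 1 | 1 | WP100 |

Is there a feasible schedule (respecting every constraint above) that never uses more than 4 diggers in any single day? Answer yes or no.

yes

Schedule WP104@1, WP100@1, WP101@4, WP103@1, WP102@8: d1:4  d2:4  d3:1  d4:4  d5:4  d6:4  d7:4  d8:1 — peak 4 ≤ 4.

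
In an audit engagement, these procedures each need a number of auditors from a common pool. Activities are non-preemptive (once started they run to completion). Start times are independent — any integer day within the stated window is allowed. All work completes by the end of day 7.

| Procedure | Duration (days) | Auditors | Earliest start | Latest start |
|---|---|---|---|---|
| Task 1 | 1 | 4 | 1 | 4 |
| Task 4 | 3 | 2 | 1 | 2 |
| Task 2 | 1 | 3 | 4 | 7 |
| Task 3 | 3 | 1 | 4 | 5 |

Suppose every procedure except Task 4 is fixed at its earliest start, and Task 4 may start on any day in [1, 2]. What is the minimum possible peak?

Task 4@1: d1:6  d2:2  d3:2  d4:4  d5:1  d6:1  d7:0 → peak 6
Task 4@2: d1:4  d2:2  d3:2  d4:6  d5:1  d6:1  d7:0 → peak 6
Best is Task 4@1, peak 6.

6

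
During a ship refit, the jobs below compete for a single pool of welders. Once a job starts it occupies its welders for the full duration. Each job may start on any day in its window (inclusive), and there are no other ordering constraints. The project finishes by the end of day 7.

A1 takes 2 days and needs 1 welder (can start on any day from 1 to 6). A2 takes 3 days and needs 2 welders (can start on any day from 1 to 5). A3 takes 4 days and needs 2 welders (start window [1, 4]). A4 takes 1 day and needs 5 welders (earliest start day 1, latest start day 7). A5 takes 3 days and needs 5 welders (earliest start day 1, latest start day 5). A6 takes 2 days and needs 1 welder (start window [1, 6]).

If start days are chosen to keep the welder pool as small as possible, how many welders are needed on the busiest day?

Early-start (A1@1, A2@1, A3@1, A4@1, A5@1, A6@1) gives peak 16: d1:16  d2:11  d3:9  d4:2  d5:0  d6:0  d7:0.
Shift A4→4, A5→5.
Schedule A1@1, A2@1, A3@1, A4@4, A5@5, A6@1: d1:6  d2:6  d3:4  d4:7  d5:5  d6:5  d7:5 — peak 7.

7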